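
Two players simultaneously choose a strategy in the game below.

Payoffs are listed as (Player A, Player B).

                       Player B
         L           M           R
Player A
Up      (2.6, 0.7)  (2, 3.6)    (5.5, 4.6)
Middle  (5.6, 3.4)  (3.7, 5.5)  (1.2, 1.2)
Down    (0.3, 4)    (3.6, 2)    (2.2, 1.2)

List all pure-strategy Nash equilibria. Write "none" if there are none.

(Up, R) and (Middle, M)

(Up, L): Player A can switch to Middle (2.6 → 5.6). Not NE.
(Up, M): Player A can switch to Middle (2 → 3.7). Not NE.
(Up, R): Player A gets 5.5, best alternative 2.2; Player B gets 4.6, best alternative 3.6. No profitable deviation — NE.
(Middle, L): Player B can switch to M (3.4 → 5.5). Not NE.
(Middle, M): Player A gets 3.7, best alternative 3.6; Player B gets 5.5, best alternative 3.4. No profitable deviation — NE.
(Middle, R): Player A can switch to Up (1.2 → 5.5). Not NE.
(Down, L): Player A can switch to Up (0.3 → 2.6). Not NE.
(Down, M): Player A can switch to Middle (3.6 → 3.7). Not NE.
(Down, R): Player A can switch to Up (2.2 → 5.5). Not NE.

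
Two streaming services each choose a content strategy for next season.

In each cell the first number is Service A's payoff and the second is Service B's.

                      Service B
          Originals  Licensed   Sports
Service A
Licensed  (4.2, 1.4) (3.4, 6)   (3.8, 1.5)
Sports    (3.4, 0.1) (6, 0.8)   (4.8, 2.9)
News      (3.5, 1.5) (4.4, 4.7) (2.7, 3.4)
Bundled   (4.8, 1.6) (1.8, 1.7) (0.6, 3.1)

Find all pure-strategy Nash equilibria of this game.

(Licensed, Originals): Service A can switch to Bundled (4.2 → 4.8). Not NE.
(Licensed, Licensed): Service A can switch to Sports (3.4 → 6). Not NE.
(Licensed, Sports): Service A can switch to Sports (3.8 → 4.8). Not NE.
(Sports, Originals): Service A can switch to Licensed (3.4 → 4.2). Not NE.
(Sports, Licensed): Service B can switch to Sports (0.8 → 2.9). Not NE.
(Sports, Sports): Service A gets 4.8, best alternative 3.8; Service B gets 2.9, best alternative 0.8. No profitable deviation — NE.
(News, Originals): Service A can switch to Licensed (3.5 → 4.2). Not NE.
(The remaining 5 profiles each have a profitable deviation by the same check.)

(Sports, Sports)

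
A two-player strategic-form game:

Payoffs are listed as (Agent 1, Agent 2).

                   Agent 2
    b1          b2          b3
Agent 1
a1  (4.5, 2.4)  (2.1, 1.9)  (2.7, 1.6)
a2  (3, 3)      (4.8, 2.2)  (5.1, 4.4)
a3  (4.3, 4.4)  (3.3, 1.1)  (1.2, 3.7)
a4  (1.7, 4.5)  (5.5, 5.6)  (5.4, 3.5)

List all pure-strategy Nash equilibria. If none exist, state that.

(a1, b1): Agent 1 gets 4.5, best alternative 4.3; Agent 2 gets 2.4, best alternative 1.9. No profitable deviation — NE.
(a1, b2): Agent 1 can switch to a2 (2.1 → 4.8). Not NE.
(a1, b3): Agent 1 can switch to a2 (2.7 → 5.1). Not NE.
(a2, b1): Agent 1 can switch to a1 (3 → 4.5). Not NE.
(a2, b2): Agent 1 can switch to a4 (4.8 → 5.5). Not NE.
(a2, b3): Agent 1 can switch to a4 (5.1 → 5.4). Not NE.
(a3, b1): Agent 1 can switch to a1 (4.3 → 4.5). Not NE.
(a3, b2): Agent 1 can switch to a2 (3.3 → 4.8). Not NE.
(a3, b3): Agent 1 can switch to a1 (1.2 → 2.7). Not NE.
(a4, b1): Agent 1 can switch to a1 (1.7 → 4.5). Not NE.
(a4, b2): Agent 1 gets 5.5, best alternative 4.8; Agent 2 gets 5.6, best alternative 4.5. No profitable deviation — NE.
(a4, b3): Agent 2 can switch to b1 (3.5 → 4.5). Not NE.

(a1, b1) and (a4, b2)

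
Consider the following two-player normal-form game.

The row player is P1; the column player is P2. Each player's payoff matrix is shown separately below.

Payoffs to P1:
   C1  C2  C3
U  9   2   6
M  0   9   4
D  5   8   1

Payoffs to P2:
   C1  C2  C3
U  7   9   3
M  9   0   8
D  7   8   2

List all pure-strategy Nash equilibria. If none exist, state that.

(U, C1): P2 can switch to C2 (7 → 9). Not NE.
(U, C2): P1 can switch to M (2 → 9). Not NE.
(U, C3): P2 can switch to C1 (3 → 7). Not NE.
(M, C1): P1 can switch to U (0 → 9). Not NE.
(M, C2): P2 can switch to C1 (0 → 9). Not NE.
(M, C3): P1 can switch to U (4 → 6). Not NE.
(The remaining 3 profiles each have a profitable deviation by the same check.)

This game has no pure Nash equilibrium.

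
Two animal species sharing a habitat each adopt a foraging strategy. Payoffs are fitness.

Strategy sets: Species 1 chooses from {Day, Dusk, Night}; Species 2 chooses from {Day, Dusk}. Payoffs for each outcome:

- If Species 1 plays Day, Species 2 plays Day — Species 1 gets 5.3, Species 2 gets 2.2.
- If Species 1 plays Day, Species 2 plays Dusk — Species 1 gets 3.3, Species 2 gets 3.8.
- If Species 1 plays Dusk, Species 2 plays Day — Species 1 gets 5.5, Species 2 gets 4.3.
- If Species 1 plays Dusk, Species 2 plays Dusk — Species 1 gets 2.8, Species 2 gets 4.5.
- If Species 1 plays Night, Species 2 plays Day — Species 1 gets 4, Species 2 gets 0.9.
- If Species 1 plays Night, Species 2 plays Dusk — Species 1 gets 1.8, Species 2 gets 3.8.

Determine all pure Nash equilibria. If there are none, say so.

(Day, Dusk)

(Day, Day): Species 1 can switch to Dusk (5.3 → 5.5). Not NE.
(Day, Dusk): Species 1 gets 3.3, best alternative 2.8; Species 2 gets 3.8, best alternative 2.2. No profitable deviation — NE.
(Dusk, Day): Species 2 can switch to Dusk (4.3 → 4.5). Not NE.
(Dusk, Dusk): Species 1 can switch to Day (2.8 → 3.3). Not NE.
(Night, Day): Species 1 can switch to Day (4 → 5.3). Not NE.
(Night, Dusk): Species 1 can switch to Day (1.8 → 3.3). Not NE.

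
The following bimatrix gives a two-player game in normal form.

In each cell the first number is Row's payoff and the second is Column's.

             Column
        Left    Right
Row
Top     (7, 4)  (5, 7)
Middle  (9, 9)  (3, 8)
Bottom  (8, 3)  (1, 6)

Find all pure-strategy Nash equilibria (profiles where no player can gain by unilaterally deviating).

Row against Left: payoffs 7, 9, 8 → best response Middle.
Row against Right: payoffs 5, 3, 1 → best response Top.
Column against Top: payoffs 4, 7 → best response Right.
Column against Middle: payoffs 9, 8 → best response Left.
Column against Bottom: payoffs 3, 6 → best response Right.
Mutual best responses: (Top, Right); (Middle, Left).

(Top, Right) and (Middle, Left)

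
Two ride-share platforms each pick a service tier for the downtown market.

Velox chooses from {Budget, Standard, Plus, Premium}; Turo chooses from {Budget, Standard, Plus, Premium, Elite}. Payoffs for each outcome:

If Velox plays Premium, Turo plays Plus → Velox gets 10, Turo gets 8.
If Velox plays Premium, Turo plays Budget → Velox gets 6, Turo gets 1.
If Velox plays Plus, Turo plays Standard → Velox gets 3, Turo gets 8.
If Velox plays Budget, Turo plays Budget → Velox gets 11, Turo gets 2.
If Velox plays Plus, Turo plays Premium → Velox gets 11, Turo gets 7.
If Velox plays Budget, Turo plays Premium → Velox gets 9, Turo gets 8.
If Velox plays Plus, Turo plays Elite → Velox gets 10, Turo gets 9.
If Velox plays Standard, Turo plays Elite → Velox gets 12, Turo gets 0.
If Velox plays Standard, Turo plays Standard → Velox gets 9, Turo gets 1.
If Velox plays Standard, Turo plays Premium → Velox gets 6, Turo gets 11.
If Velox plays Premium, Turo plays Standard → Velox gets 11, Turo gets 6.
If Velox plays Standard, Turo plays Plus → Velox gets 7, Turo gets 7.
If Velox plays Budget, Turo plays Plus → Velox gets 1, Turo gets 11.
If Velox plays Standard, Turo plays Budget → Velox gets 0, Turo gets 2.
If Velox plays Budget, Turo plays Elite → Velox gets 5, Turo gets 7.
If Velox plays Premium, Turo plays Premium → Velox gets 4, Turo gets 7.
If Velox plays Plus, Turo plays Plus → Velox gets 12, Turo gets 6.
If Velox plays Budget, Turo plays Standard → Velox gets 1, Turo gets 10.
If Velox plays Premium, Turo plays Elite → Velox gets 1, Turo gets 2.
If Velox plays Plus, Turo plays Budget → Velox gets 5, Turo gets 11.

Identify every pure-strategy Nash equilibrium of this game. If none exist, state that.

Mark each player's best response to every combination of opponents' strategies; a profile where every player is best-responding is a pure Nash equilibrium.
Velox against Budget: payoffs 11, 0, 5, 6 → best response Budget.
Velox against Standard: payoffs 1, 9, 3, 11 → best response Premium.
Velox against Plus: payoffs 1, 7, 12, 10 → best response Plus.
Velox against Premium: payoffs 9, 6, 11, 4 → best response Plus.
Velox against Elite: payoffs 5, 12, 10, 1 → best response Standard.
Turo against Budget: payoffs 2, 10, 11, 8, 7 → best response Plus.
Turo against Standard: payoffs 2, 1, 7, 11, 0 → best response Premium.
Turo against Plus: payoffs 11, 8, 6, 7, 9 → best response Budget.
Turo against Premium: payoffs 1, 6, 8, 7, 2 → best response Plus.
No profile is a mutual best response for all players.

No pure-strategy Nash equilibrium.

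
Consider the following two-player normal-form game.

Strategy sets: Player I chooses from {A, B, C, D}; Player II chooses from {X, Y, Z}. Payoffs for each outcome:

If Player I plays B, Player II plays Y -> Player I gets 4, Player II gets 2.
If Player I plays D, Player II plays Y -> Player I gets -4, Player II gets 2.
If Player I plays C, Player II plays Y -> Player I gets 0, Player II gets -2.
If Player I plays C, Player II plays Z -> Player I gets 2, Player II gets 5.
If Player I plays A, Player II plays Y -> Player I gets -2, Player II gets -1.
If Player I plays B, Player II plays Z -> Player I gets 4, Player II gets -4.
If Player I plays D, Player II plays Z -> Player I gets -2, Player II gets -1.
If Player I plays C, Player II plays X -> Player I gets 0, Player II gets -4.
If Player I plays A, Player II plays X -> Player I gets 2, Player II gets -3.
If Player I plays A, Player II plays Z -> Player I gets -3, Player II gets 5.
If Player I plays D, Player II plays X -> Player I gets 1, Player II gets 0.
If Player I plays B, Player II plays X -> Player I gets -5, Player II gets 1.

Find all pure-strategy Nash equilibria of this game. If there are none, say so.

Player I against X: payoffs 2, -5, 0, 1 → best response A.
Player I against Y: payoffs -2, 4, 0, -4 → best response B.
Player I against Z: payoffs -3, 4, 2, -2 → best response B.
Player II against A: payoffs -3, -1, 5 → best response Z.
Player II against B: payoffs 1, 2, -4 → best response Y.
Player II against C: payoffs -4, -2, 5 → best response Z.
Player II against D: payoffs 0, 2, -1 → best response Y.
Mutual best responses: (B, Y).

The unique pure-strategy Nash equilibrium is (B, Y).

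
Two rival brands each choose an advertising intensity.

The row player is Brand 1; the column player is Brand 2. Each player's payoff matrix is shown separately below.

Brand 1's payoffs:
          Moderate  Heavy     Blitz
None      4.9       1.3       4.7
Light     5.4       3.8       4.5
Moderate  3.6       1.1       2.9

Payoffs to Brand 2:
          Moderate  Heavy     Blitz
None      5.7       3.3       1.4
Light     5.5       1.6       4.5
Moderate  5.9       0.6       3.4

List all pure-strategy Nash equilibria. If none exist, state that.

The unique pure-strategy Nash equilibrium is (Light, Moderate).

(None, Moderate): Brand 1 can switch to Light (4.9 → 5.4). Not NE.
(None, Heavy): Brand 1 can switch to Light (1.3 → 3.8). Not NE.
(None, Blitz): Brand 2 can switch to Moderate (1.4 → 5.7). Not NE.
(Light, Moderate): Brand 1 gets 5.4, best alternative 4.9; Brand 2 gets 5.5, best alternative 4.5. No profitable deviation — NE.
(Light, Heavy): Brand 2 can switch to Moderate (1.6 → 5.5). Not NE.
(Light, Blitz): Brand 1 can switch to None (4.5 → 4.7). Not NE.
(Moderate, Moderate): Brand 1 can switch to None (3.6 → 4.9). Not NE.
(The remaining 2 profiles each have a profitable deviation by the same check.)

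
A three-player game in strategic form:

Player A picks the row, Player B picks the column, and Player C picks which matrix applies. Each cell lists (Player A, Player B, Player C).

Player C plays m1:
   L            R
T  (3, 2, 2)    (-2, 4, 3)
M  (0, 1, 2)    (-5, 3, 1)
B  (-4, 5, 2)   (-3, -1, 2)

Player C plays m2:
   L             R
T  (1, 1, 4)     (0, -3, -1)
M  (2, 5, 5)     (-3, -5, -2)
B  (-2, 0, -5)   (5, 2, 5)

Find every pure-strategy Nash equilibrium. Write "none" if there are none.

(T, R, m1), (M, L, m2), (B, R, m2)

For each strategy profile, look for a profitable unilateral deviation.
(T, L, m1): Player B can switch to R (2 → 4). Not NE.
(T, L, m2): Player A can switch to M (1 → 2). Not NE.
(T, R, m1): Player A gets -2, best alternative -3; Player B gets 4, best alternative 2; Player C gets 3, best alternative -1. No profitable deviation — NE.
(T, R, m2): Player A can switch to B (0 → 5). Not NE.
(M, L, m1): Player A can switch to T (0 → 3). Not NE.
(M, L, m2): Player A gets 2, best alternative 1; Player B gets 5, best alternative -5; Player C gets 5, best alternative 2. No profitable deviation — NE.
(M, R, m1): Player A can switch to T (-5 → -2). Not NE.
(M, R, m2): Player A can switch to T (-3 → 0). Not NE.
(B, L, m1): Player A can switch to T (-4 → 3). Not NE.
(B, L, m2): Player A can switch to T (-2 → 1). Not NE.
(B, R, m1): Player A can switch to T (-3 → -2). Not NE.
(B, R, m2): Player A gets 5, best alternative 0; Player B gets 2, best alternative 0; Player C gets 5, best alternative 2. No profitable deviation — NE.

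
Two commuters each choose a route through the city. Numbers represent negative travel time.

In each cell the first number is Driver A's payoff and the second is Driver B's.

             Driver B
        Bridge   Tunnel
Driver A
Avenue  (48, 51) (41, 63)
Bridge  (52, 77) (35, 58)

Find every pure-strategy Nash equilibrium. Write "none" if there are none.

(Avenue, Bridge): Driver A can switch to Bridge (48 → 52). Not NE.
(Avenue, Tunnel): Driver A gets 41, best alternative 35; Driver B gets 63, best alternative 51. No profitable deviation — NE.
(Bridge, Bridge): Driver A gets 52, best alternative 48; Driver B gets 77, best alternative 58. No profitable deviation — NE.
(Bridge, Tunnel): Driver A can switch to Avenue (35 → 41). Not NE.

The pure Nash equilibria are (Avenue, Tunnel), (Bridge, Bridge).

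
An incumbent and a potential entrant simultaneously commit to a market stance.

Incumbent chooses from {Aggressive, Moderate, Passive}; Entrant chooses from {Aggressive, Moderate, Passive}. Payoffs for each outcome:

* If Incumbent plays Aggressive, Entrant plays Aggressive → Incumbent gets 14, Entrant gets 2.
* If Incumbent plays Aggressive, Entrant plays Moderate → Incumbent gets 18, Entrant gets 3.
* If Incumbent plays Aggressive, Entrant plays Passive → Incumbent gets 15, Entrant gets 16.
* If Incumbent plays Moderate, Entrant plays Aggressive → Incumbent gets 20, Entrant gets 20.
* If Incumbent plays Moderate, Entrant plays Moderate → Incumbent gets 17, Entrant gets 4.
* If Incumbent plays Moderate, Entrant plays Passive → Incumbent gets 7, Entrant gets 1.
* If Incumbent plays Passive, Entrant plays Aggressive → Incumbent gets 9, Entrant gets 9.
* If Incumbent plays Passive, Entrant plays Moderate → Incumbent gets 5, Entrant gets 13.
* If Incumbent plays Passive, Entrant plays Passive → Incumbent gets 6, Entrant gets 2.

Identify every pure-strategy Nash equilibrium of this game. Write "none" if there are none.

Incumbent against Aggressive: payoffs 14, 20, 9 → best response Moderate.
Incumbent against Moderate: payoffs 18, 17, 5 → best response Aggressive.
Incumbent against Passive: payoffs 15, 7, 6 → best response Aggressive.
Entrant against Aggressive: payoffs 2, 3, 16 → best response Passive.
Entrant against Moderate: payoffs 20, 4, 1 → best response Aggressive.
Entrant against Passive: payoffs 9, 13, 2 → best response Moderate.
Mutual best responses: (Aggressive, Passive); (Moderate, Aggressive).

The pure Nash equilibria are (Aggressive, Passive), (Moderate, Aggressive).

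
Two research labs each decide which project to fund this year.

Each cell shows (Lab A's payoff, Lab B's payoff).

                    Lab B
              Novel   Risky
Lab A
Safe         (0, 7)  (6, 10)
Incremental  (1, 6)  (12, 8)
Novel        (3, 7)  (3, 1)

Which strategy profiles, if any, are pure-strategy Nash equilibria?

Pure-strategy Nash equilibria: (Incremental, Risky) and (Novel, Novel)

Mark each player's best response to every combination of opponents' strategies; a profile where every player is best-responding is a pure Nash equilibrium.
Lab A against Novel: payoffs 0, 1, 3 → best response Novel.
Lab A against Risky: payoffs 6, 12, 3 → best response Incremental.
Lab B against Safe: payoffs 7, 10 → best response Risky.
Lab B against Incremental: payoffs 6, 8 → best response Risky.
Lab B against Novel: payoffs 7, 1 → best response Novel.
Mutual best responses: (Incremental, Risky); (Novel, Novel).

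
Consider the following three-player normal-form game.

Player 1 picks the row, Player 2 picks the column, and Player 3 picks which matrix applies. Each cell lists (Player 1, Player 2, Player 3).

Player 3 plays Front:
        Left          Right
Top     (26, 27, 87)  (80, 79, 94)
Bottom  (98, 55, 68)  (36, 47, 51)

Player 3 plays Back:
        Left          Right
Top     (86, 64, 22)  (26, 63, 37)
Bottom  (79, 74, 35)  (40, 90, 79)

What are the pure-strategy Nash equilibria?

Pure-strategy Nash equilibria: (Top, Right, Front), (Bottom, Left, Front), (Bottom, Right, Back)

(Top, Left, Front): Player 1 can switch to Bottom (26 → 98). Not NE.
(Top, Left, Back): Player 3 can switch to Front (22 → 87). Not NE.
(Top, Right, Front): Player 1 gets 80, best alternative 36; Player 2 gets 79, best alternative 27; Player 3 gets 94, best alternative 37. No profitable deviation — NE.
(Top, Right, Back): Player 1 can switch to Bottom (26 → 40). Not NE.
(Bottom, Left, Front): Player 1 gets 98, best alternative 26; Player 2 gets 55, best alternative 47; Player 3 gets 68, best alternative 35. No profitable deviation — NE.
(Bottom, Left, Back): Player 1 can switch to Top (79 → 86). Not NE.
(Bottom, Right, Front): Player 1 can switch to Top (36 → 80). Not NE.
(Bottom, Right, Back): Player 1 gets 40, best alternative 26; Player 2 gets 90, best alternative 74; Player 3 gets 79, best alternative 51. No profitable deviation — NE.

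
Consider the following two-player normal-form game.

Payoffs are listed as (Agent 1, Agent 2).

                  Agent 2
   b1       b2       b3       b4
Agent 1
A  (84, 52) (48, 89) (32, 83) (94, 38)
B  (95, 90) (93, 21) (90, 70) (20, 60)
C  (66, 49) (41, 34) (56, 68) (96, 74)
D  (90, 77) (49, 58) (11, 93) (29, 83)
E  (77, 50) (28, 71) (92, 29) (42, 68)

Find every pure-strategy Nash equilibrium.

Agent 1 against b1: payoffs 84, 95, 66, 90, 77 → best response B.
Agent 1 against b2: payoffs 48, 93, 41, 49, 28 → best response B.
Agent 1 against b3: payoffs 32, 90, 56, 11, 92 → best response E.
Agent 1 against b4: payoffs 94, 20, 96, 29, 42 → best response C.
Agent 2 against A: payoffs 52, 89, 83, 38 → best response b2.
Agent 2 against B: payoffs 90, 21, 70, 60 → best response b1.
Agent 2 against C: payoffs 49, 34, 68, 74 → best response b4.
Agent 2 against D: payoffs 77, 58, 93, 83 → best response b3.
Agent 2 against E: payoffs 50, 71, 29, 68 → best response b2.
Mutual best responses: (B, b1); (C, b4).

(B, b1) and (C, b4)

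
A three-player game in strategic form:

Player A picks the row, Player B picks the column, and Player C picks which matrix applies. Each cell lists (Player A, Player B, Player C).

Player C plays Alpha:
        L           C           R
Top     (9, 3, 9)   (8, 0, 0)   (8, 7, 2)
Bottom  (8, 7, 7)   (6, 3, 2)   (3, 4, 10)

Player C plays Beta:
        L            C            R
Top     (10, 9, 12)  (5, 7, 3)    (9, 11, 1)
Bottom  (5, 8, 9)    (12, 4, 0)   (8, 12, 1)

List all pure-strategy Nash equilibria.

Player A against (L, Alpha): payoffs 9, 8 → best response Top.
Player A against (L, Beta): payoffs 10, 5 → best response Top.
Player A against (C, Alpha): payoffs 8, 6 → best response Top.
Player A against (C, Beta): payoffs 5, 12 → best response Bottom.
Player A against (R, Alpha): payoffs 8, 3 → best response Top.
Player A against (R, Beta): payoffs 9, 8 → best response Top.
Player B against (Top, Alpha): payoffs 3, 0, 7 → best response R.
Player B against (Top, Beta): payoffs 9, 7, 11 → best response R.
Player B against (Bottom, Alpha): payoffs 7, 3, 4 → best response L.
Player B against (Bottom, Beta): payoffs 8, 4, 12 → best response R.
Player C against (Top, L): payoffs 9, 12 → best response Beta.
Player C against (Top, C): payoffs 0, 3 → best response Beta.
Player C against (Top, R): payoffs 2, 1 → best response Alpha.
Player C against (Bottom, L): payoffs 7, 9 → best response Beta.
Player C against (Bottom, C): payoffs 2, 0 → best response Alpha.
Player C against (Bottom, R): payoffs 10, 1 → best response Alpha.
Mutual best responses: (Top, R, Alpha).

The unique pure-strategy Nash equilibrium is (Top, R, Alpha).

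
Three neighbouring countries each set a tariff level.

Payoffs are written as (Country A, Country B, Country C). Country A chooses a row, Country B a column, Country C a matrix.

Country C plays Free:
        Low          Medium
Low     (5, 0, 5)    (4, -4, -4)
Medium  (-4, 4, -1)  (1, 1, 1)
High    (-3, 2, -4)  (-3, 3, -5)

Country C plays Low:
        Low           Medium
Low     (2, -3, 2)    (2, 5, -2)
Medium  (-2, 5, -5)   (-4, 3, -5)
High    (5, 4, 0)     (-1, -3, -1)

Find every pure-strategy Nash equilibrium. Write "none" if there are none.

For each player, find the best response to each opponent profile; mutual best responses are the pure NE.
Country A against (Low, Free): payoffs 5, -4, -3 → best response Low.
Country A against (Low, Low): payoffs 2, -2, 5 → best response High.
Country A against (Medium, Free): payoffs 4, 1, -3 → best response Low.
Country A against (Medium, Low): payoffs 2, -4, -1 → best response Low.
Country B against (Low, Free): payoffs 0, -4 → best response Low.
Country B against (Low, Low): payoffs -3, 5 → best response Medium.
Country B against (Medium, Free): payoffs 4, 1 → best response Low.
Country B against (Medium, Low): payoffs 5, 3 → best response Low.
Country B against (High, Free): payoffs 2, 3 → best response Medium.
Country B against (High, Low): payoffs 4, -3 → best response Low.
Country C against (Low, Low): payoffs 5, 2 → best response Free.
Country C against (Low, Medium): payoffs -4, -2 → best response Low.
Country C against (Medium, Low): payoffs -1, -5 → best response Free.
Country C against (Medium, Medium): payoffs 1, -5 → best response Free.
Country C against (High, Low): payoffs -4, 0 → best response Low.
Country C against (High, Medium): payoffs -5, -1 → best response Low.
Mutual best responses: (Low, Low, Free); (Low, Medium, Low); (High, Low, Low).

(Low, Low, Free) and (Low, Medium, Low) and (High, Low, Low)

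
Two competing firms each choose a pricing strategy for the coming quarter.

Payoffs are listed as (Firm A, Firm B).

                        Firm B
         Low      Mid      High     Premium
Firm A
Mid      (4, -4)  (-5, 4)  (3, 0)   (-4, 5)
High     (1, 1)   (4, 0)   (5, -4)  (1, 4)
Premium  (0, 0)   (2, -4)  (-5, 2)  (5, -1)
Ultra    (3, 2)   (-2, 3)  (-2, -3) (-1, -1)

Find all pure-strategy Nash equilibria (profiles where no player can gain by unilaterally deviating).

For each strategy profile, look for a profitable unilateral deviation.
(Mid, Low): Firm B can switch to Mid (-4 → 4). Not NE.
(Mid, Mid): Firm A can switch to High (-5 → 4). Not NE.
(Mid, High): Firm A can switch to High (3 → 5). Not NE.
(Mid, Premium): Firm A can switch to High (-4 → 1). Not NE.
(High, Low): Firm A can switch to Mid (1 → 4). Not NE.
(High, Mid): Firm B can switch to Low (0 → 1). Not NE.
(High, High): Firm B can switch to Low (-4 → 1). Not NE.
(High, Premium): Firm A can switch to Premium (1 → 5). Not NE.
(Premium, Low): Firm A can switch to Mid (0 → 4). Not NE.
(Premium, Mid): Firm A can switch to High (2 → 4). Not NE.
(The remaining 6 profiles each have a profitable deviation by the same check.)

No pure-strategy Nash equilibrium.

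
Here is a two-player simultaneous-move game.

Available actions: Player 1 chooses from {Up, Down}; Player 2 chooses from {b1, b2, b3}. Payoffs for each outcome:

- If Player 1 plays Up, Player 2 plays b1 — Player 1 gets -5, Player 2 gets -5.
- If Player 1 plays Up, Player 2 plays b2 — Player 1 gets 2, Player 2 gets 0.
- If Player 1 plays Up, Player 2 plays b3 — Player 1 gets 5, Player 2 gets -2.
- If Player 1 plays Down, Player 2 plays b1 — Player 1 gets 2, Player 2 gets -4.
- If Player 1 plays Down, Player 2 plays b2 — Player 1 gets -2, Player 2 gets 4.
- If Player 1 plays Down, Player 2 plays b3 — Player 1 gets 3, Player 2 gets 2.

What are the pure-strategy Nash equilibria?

(Up, b2)

Player 1 against b1: payoffs -5, 2 → best response Down.
Player 1 against b2: payoffs 2, -2 → best response Up.
Player 1 against b3: payoffs 5, 3 → best response Up.
Player 2 against Up: payoffs -5, 0, -2 → best response b2.
Player 2 against Down: payoffs -4, 4, 2 → best response b2.
Mutual best responses: (Up, b2).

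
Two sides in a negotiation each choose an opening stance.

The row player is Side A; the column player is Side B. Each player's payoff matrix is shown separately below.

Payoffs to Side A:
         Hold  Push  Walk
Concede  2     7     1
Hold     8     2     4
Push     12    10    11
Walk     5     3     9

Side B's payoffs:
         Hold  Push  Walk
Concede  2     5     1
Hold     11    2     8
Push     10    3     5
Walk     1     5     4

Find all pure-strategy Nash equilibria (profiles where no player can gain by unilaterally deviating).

Mark each player's best response to every combination of opponents' strategies; a profile where every player is best-responding is a pure Nash equilibrium.
Side A against Hold: payoffs 2, 8, 12, 5 → best response Push.
Side A against Push: payoffs 7, 2, 10, 3 → best response Push.
Side A against Walk: payoffs 1, 4, 11, 9 → best response Push.
Side B against Concede: payoffs 2, 5, 1 → best response Push.
Side B against Hold: payoffs 11, 2, 8 → best response Hold.
Side B against Push: payoffs 10, 3, 5 → best response Hold.
Side B against Walk: payoffs 1, 5, 4 → best response Push.
Mutual best responses: (Push, Hold).

The unique pure-strategy Nash equilibrium is (Push, Hold).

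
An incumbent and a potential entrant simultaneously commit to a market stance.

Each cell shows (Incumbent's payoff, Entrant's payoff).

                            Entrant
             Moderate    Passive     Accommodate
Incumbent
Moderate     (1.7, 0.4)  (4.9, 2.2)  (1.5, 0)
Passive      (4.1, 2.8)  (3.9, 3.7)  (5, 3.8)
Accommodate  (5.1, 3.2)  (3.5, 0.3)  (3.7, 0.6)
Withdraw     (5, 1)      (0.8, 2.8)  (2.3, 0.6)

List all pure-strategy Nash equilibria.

Incumbent against Moderate: payoffs 1.7, 4.1, 5.1, 5 → best response Accommodate.
Incumbent against Passive: payoffs 4.9, 3.9, 3.5, 0.8 → best response Moderate.
Incumbent against Accommodate: payoffs 1.5, 5, 3.7, 2.3 → best response Passive.
Entrant against Moderate: payoffs 0.4, 2.2, 0 → best response Passive.
Entrant against Passive: payoffs 2.8, 3.7, 3.8 → best response Accommodate.
Entrant against Accommodate: payoffs 3.2, 0.3, 0.6 → best response Moderate.
Entrant against Withdraw: payoffs 1, 2.8, 0.6 → best response Passive.
Mutual best responses: (Moderate, Passive); (Passive, Accommodate); (Accommodate, Moderate).

The pure Nash equilibria are (Moderate, Passive) and (Passive, Accommodate) and (Accommodate, Moderate).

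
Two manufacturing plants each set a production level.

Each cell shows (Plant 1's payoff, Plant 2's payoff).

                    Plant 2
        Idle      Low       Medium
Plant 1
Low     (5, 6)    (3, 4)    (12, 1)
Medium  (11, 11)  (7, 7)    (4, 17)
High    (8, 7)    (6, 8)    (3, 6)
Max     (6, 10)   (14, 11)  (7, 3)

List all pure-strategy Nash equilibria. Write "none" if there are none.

(Max, Low)

Check each profile: it is a Nash equilibrium iff no player can strictly gain by switching unilaterally.
(Low, Idle): Plant 1 can switch to Medium (5 → 11). Not NE.
(Low, Low): Plant 1 can switch to Medium (3 → 7). Not NE.
(Low, Medium): Plant 2 can switch to Idle (1 → 6). Not NE.
(Medium, Idle): Plant 2 can switch to Medium (11 → 17). Not NE.
(Medium, Low): Plant 1 can switch to Max (7 → 14). Not NE.
(Medium, Medium): Plant 1 can switch to Low (4 → 12). Not NE.
(Max, Low): Plant 1 gets 14, best alternative 7; Plant 2 gets 11, best alternative 10. No profitable deviation — NE.
(The remaining 5 profiles each have a profitable deviation by the same check.)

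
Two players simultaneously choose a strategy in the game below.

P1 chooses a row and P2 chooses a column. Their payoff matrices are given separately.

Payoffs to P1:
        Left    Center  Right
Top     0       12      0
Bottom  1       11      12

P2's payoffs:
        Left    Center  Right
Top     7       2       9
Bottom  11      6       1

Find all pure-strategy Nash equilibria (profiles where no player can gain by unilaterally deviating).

The unique pure-strategy Nash equilibrium is (Bottom, Left).

(Top, Left): P1 can switch to Bottom (0 → 1). Not NE.
(Top, Center): P2 can switch to Left (2 → 7). Not NE.
(Top, Right): P1 can switch to Bottom (0 → 12). Not NE.
(Bottom, Left): P1 gets 1, best alternative 0; P2 gets 11, best alternative 6. No profitable deviation — NE.
(Bottom, Center): P1 can switch to Top (11 → 12). Not NE.
(Bottom, Right): P2 can switch to Left (1 → 11). Not NE.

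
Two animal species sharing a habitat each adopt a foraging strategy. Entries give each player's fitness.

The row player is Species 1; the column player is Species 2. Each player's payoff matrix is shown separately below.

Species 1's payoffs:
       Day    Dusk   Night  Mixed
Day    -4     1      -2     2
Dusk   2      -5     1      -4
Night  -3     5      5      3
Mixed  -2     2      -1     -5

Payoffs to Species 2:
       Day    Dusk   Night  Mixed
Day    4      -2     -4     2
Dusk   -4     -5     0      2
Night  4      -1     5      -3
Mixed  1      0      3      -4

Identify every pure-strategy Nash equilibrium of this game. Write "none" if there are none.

(Night, Night)

(Day, Day): Species 1 can switch to Dusk (-4 → 2). Not NE.
(Day, Dusk): Species 1 can switch to Night (1 → 5). Not NE.
(Day, Night): Species 1 can switch to Dusk (-2 → 1). Not NE.
(Day, Mixed): Species 1 can switch to Night (2 → 3). Not NE.
(Dusk, Day): Species 2 can switch to Night (-4 → 0). Not NE.
(Dusk, Dusk): Species 1 can switch to Day (-5 → 1). Not NE.
(Night, Night): Species 1 gets 5, best alternative 1; Species 2 gets 5, best alternative 4. No profitable deviation — NE.
(The remaining 9 profiles each have a profitable deviation by the same check.)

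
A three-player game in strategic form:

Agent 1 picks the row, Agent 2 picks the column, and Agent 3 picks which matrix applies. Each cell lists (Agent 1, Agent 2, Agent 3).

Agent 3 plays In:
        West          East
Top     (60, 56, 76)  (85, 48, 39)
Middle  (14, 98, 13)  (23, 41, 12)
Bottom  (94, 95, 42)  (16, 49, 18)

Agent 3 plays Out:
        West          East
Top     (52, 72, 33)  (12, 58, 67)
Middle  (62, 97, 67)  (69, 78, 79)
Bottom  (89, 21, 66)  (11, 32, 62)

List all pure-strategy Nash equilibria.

No pure-strategy Nash equilibrium.

For each strategy profile, look for a profitable unilateral deviation.
(Top, West, In): Agent 1 can switch to Bottom (60 → 94). Not NE.
(Top, West, Out): Agent 1 can switch to Middle (52 → 62). Not NE.
(Top, East, In): Agent 2 can switch to West (48 → 56). Not NE.
(Top, East, Out): Agent 1 can switch to Middle (12 → 69). Not NE.
(Middle, West, In): Agent 1 can switch to Top (14 → 60). Not NE.
(Middle, West, Out): Agent 1 can switch to Bottom (62 → 89). Not NE.
(The remaining 6 profiles each have a profitable deviation by the same check.)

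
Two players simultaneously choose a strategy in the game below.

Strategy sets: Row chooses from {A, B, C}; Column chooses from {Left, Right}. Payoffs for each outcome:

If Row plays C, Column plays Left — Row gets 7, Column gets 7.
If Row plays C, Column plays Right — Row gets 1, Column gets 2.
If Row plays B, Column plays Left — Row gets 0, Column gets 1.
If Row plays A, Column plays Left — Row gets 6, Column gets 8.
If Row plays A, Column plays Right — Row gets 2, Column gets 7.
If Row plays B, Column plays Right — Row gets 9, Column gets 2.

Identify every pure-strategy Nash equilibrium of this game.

Row against Left: payoffs 6, 0, 7 → best response C.
Row against Right: payoffs 2, 9, 1 → best response B.
Column against A: payoffs 8, 7 → best response Left.
Column against B: payoffs 1, 2 → best response Right.
Column against C: payoffs 7, 2 → best response Left.
Mutual best responses: (B, Right); (C, Left).

The pure Nash equilibria are (B, Right), (C, Left).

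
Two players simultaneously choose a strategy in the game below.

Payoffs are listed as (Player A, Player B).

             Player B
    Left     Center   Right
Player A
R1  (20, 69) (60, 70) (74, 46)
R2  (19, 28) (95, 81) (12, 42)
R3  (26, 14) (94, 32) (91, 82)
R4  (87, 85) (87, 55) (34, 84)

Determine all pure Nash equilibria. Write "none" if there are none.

For each player, find the best response to each opponent profile; mutual best responses are the pure NE.
Player A against Left: payoffs 20, 19, 26, 87 → best response R4.
Player A against Center: payoffs 60, 95, 94, 87 → best response R2.
Player A against Right: payoffs 74, 12, 91, 34 → best response R3.
Player B against R1: payoffs 69, 70, 46 → best response Center.
Player B against R2: payoffs 28, 81, 42 → best response Center.
Player B against R3: payoffs 14, 32, 82 → best response Right.
Player B against R4: payoffs 85, 55, 84 → best response Left.
Mutual best responses: (R2, Center); (R3, Right); (R4, Left).

The pure Nash equilibria are (R2, Center), (R3, Right), (R4, Left).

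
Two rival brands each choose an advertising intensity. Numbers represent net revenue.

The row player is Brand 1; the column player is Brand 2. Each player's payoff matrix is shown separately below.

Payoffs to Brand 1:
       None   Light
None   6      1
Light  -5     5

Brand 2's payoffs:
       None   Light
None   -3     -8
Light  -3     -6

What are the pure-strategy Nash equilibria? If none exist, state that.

(None, None)

For each strategy profile, look for a profitable unilateral deviation.
(None, None): Brand 1 gets 6, best alternative -5; Brand 2 gets -3, best alternative -8. No profitable deviation — NE.
(None, Light): Brand 1 can switch to Light (1 → 5). Not NE.
(Light, None): Brand 1 can switch to None (-5 → 6). Not NE.
(Light, Light): Brand 2 can switch to None (-6 → -3). Not NE.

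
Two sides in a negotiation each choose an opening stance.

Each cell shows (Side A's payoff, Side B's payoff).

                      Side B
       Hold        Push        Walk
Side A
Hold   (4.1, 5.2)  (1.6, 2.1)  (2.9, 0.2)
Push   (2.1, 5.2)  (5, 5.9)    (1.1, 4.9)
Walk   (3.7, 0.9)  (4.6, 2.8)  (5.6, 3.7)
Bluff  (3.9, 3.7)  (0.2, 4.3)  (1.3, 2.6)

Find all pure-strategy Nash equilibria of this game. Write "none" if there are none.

Pure-strategy Nash equilibria: (Hold, Hold) and (Push, Push) and (Walk, Walk)

(Hold, Hold): Side A gets 4.1, best alternative 3.9; Side B gets 5.2, best alternative 2.1. No profitable deviation — NE.
(Hold, Push): Side A can switch to Push (1.6 → 5). Not NE.
(Hold, Walk): Side A can switch to Walk (2.9 → 5.6). Not NE.
(Push, Hold): Side A can switch to Hold (2.1 → 4.1). Not NE.
(Push, Push): Side A gets 5, best alternative 4.6; Side B gets 5.9, best alternative 5.2. No profitable deviation — NE.
(Push, Walk): Side A can switch to Hold (1.1 → 2.9). Not NE.
(Walk, Hold): Side A can switch to Hold (3.7 → 4.1). Not NE.
(Walk, Push): Side A can switch to Push (4.6 → 5). Not NE.
(Walk, Walk): Side A gets 5.6, best alternative 2.9; Side B gets 3.7, best alternative 2.8. No profitable deviation — NE.
(The remaining 3 profiles each have a profitable deviation by the same check.)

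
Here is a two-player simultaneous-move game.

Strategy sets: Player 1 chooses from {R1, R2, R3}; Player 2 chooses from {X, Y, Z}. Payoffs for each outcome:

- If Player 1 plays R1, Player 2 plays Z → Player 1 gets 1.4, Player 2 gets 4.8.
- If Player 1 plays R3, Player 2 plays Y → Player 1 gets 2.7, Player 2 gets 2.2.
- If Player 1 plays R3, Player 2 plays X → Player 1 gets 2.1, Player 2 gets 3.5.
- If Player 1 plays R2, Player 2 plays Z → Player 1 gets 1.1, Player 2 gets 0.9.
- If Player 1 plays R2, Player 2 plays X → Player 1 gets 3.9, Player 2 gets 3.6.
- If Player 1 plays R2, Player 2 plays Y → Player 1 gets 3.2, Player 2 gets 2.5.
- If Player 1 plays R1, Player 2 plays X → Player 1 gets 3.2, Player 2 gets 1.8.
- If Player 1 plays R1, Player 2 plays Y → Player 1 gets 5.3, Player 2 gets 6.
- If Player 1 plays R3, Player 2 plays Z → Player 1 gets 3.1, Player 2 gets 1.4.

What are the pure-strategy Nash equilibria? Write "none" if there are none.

Player 1 against X: payoffs 3.2, 3.9, 2.1 → best response R2.
Player 1 against Y: payoffs 5.3, 3.2, 2.7 → best response R1.
Player 1 against Z: payoffs 1.4, 1.1, 3.1 → best response R3.
Player 2 against R1: payoffs 1.8, 6, 4.8 → best response Y.
Player 2 against R2: payoffs 3.6, 2.5, 0.9 → best response X.
Player 2 against R3: payoffs 3.5, 2.2, 1.4 → best response X.
Mutual best responses: (R1, Y); (R2, X).

(R1, Y) and (R2, X)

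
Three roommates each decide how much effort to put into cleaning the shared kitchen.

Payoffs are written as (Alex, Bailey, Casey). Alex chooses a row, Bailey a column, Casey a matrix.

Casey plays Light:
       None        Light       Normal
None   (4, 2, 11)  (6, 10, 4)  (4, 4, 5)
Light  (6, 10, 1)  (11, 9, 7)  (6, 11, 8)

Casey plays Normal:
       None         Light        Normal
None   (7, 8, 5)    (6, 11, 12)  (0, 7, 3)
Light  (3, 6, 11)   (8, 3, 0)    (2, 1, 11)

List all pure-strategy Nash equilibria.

Alex against (None, Light): payoffs 4, 6 → best response Light.
Alex against (None, Normal): payoffs 7, 3 → best response None.
Alex against (Light, Light): payoffs 6, 11 → best response Light.
Alex against (Light, Normal): payoffs 6, 8 → best response Light.
Alex against (Normal, Light): payoffs 4, 6 → best response Light.
Alex against (Normal, Normal): payoffs 0, 2 → best response Light.
Bailey against (None, Light): payoffs 2, 10, 4 → best response Light.
Bailey against (None, Normal): payoffs 8, 11, 7 → best response Light.
Bailey against (Light, Light): payoffs 10, 9, 11 → best response Normal.
Bailey against (Light, Normal): payoffs 6, 3, 1 → best response None.
Casey against (None, None): payoffs 11, 5 → best response Light.
Casey against (None, Light): payoffs 4, 12 → best response Normal.
Casey against (None, Normal): payoffs 5, 3 → best response Light.
Casey against (Light, None): payoffs 1, 11 → best response Normal.
Casey against (Light, Light): payoffs 7, 0 → best response Light.
Casey against (Light, Normal): payoffs 8, 11 → best response Normal.
No profile is a mutual best response for all players.

No pure-strategy Nash equilibrium.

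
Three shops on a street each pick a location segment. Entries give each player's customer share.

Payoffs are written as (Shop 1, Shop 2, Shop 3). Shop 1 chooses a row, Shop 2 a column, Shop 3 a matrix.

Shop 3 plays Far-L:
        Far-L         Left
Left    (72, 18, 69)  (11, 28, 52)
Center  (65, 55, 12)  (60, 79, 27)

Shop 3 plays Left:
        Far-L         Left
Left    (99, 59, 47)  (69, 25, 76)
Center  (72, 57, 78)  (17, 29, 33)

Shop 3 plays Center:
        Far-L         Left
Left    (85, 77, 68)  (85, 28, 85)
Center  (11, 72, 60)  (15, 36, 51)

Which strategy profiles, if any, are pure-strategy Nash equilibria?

(Left, Far-L, Far-L): Shop 2 can switch to Left (18 → 28). Not NE.
(Left, Far-L, Left): Shop 3 can switch to Far-L (47 → 69). Not NE.
(Left, Far-L, Center): Shop 3 can switch to Far-L (68 → 69). Not NE.
(Left, Left, Far-L): Shop 1 can switch to Center (11 → 60). Not NE.
(Left, Left, Left): Shop 2 can switch to Far-L (25 → 59). Not NE.
(Left, Left, Center): Shop 2 can switch to Far-L (28 → 77). Not NE.
(Center, Far-L, Far-L): Shop 1 can switch to Left (65 → 72). Not NE.
(Center, Far-L, Left): Shop 1 can switch to Left (72 → 99). Not NE.
(The remaining 4 profiles each have a profitable deviation by the same check.)

This game has no pure Nash equilibrium.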